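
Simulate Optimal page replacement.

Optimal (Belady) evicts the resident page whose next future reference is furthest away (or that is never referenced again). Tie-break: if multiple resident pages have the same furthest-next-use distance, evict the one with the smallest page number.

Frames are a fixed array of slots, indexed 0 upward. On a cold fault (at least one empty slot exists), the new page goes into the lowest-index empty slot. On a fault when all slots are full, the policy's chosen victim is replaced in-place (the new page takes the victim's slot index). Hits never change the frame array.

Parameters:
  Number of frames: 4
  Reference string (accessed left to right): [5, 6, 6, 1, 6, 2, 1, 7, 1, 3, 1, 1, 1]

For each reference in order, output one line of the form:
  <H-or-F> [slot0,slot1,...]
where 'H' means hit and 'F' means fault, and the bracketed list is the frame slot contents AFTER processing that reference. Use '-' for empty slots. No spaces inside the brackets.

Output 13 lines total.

F [5,-,-,-]
F [5,6,-,-]
H [5,6,-,-]
F [5,6,1,-]
H [5,6,1,-]
F [5,6,1,2]
H [5,6,1,2]
F [5,6,1,7]
H [5,6,1,7]
F [3,6,1,7]
H [3,6,1,7]
H [3,6,1,7]
H [3,6,1,7]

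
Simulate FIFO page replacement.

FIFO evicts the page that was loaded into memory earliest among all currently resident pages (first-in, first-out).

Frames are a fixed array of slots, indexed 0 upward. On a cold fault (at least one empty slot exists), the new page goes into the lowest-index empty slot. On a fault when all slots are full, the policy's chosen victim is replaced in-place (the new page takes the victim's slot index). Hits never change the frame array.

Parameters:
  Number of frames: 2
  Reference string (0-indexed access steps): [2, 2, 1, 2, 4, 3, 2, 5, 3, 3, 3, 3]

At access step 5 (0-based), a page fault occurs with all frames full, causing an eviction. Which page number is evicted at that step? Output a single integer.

Answer: 1

Derivation:
Step 0: ref 2 -> FAULT, frames=[2,-]
Step 1: ref 2 -> HIT, frames=[2,-]
Step 2: ref 1 -> FAULT, frames=[2,1]
Step 3: ref 2 -> HIT, frames=[2,1]
Step 4: ref 4 -> FAULT, evict 2, frames=[4,1]
Step 5: ref 3 -> FAULT, evict 1, frames=[4,3]
At step 5: evicted page 1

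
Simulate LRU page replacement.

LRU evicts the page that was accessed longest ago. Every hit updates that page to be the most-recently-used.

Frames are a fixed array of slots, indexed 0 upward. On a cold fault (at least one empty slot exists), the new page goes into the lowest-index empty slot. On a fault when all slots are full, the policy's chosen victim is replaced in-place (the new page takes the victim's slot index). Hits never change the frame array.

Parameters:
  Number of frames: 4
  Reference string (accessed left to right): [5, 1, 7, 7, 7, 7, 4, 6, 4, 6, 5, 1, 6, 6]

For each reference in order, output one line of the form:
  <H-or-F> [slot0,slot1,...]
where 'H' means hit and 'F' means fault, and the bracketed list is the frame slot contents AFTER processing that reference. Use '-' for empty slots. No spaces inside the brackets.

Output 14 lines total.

F [5,-,-,-]
F [5,1,-,-]
F [5,1,7,-]
H [5,1,7,-]
H [5,1,7,-]
H [5,1,7,-]
F [5,1,7,4]
F [6,1,7,4]
H [6,1,7,4]
H [6,1,7,4]
F [6,5,7,4]
F [6,5,1,4]
H [6,5,1,4]
H [6,5,1,4]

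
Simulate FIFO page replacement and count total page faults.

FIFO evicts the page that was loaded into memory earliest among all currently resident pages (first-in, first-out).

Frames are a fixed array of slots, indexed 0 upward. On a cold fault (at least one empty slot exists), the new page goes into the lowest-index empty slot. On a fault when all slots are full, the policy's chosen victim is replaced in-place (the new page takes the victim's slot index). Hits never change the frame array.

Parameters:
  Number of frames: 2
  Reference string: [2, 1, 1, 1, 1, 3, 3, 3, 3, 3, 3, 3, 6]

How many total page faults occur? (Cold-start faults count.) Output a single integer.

Answer: 4

Derivation:
Step 0: ref 2 → FAULT, frames=[2,-]
Step 1: ref 1 → FAULT, frames=[2,1]
Step 2: ref 1 → HIT, frames=[2,1]
Step 3: ref 1 → HIT, frames=[2,1]
Step 4: ref 1 → HIT, frames=[2,1]
Step 5: ref 3 → FAULT (evict 2), frames=[3,1]
Step 6: ref 3 → HIT, frames=[3,1]
Step 7: ref 3 → HIT, frames=[3,1]
Step 8: ref 3 → HIT, frames=[3,1]
Step 9: ref 3 → HIT, frames=[3,1]
Step 10: ref 3 → HIT, frames=[3,1]
Step 11: ref 3 → HIT, frames=[3,1]
Step 12: ref 6 → FAULT (evict 1), frames=[3,6]
Total faults: 4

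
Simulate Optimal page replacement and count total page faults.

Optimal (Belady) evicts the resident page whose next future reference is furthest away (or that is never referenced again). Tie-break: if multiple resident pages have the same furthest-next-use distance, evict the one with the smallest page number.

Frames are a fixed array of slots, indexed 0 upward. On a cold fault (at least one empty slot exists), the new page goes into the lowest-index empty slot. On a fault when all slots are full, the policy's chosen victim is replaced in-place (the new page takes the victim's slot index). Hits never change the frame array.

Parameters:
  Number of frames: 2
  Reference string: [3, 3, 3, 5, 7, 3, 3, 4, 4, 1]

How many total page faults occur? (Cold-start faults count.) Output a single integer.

Step 0: ref 3 → FAULT, frames=[3,-]
Step 1: ref 3 → HIT, frames=[3,-]
Step 2: ref 3 → HIT, frames=[3,-]
Step 3: ref 5 → FAULT, frames=[3,5]
Step 4: ref 7 → FAULT (evict 5), frames=[3,7]
Step 5: ref 3 → HIT, frames=[3,7]
Step 6: ref 3 → HIT, frames=[3,7]
Step 7: ref 4 → FAULT (evict 3), frames=[4,7]
Step 8: ref 4 → HIT, frames=[4,7]
Step 9: ref 1 → FAULT (evict 4), frames=[1,7]
Total faults: 5

Answer: 5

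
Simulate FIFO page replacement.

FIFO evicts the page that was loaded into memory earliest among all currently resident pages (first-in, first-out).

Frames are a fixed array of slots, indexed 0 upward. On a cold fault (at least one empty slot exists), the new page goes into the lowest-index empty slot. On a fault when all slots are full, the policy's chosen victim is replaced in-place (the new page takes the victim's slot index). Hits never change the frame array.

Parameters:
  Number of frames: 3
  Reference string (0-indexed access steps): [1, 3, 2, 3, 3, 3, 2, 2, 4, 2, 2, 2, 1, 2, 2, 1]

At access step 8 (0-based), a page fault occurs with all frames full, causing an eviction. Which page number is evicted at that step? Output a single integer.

Answer: 1

Derivation:
Step 0: ref 1 -> FAULT, frames=[1,-,-]
Step 1: ref 3 -> FAULT, frames=[1,3,-]
Step 2: ref 2 -> FAULT, frames=[1,3,2]
Step 3: ref 3 -> HIT, frames=[1,3,2]
Step 4: ref 3 -> HIT, frames=[1,3,2]
Step 5: ref 3 -> HIT, frames=[1,3,2]
Step 6: ref 2 -> HIT, frames=[1,3,2]
Step 7: ref 2 -> HIT, frames=[1,3,2]
Step 8: ref 4 -> FAULT, evict 1, frames=[4,3,2]
At step 8: evicted page 1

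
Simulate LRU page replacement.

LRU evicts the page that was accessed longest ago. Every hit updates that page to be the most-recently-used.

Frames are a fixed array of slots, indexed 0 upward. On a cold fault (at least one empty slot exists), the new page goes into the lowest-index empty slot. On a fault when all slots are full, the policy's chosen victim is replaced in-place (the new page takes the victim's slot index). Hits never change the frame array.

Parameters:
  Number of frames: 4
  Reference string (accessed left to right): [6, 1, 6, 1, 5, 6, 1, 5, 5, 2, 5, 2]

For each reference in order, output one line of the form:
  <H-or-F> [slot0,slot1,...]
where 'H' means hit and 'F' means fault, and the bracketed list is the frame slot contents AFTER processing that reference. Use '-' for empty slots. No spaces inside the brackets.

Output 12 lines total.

F [6,-,-,-]
F [6,1,-,-]
H [6,1,-,-]
H [6,1,-,-]
F [6,1,5,-]
H [6,1,5,-]
H [6,1,5,-]
H [6,1,5,-]
H [6,1,5,-]
F [6,1,5,2]
H [6,1,5,2]
H [6,1,5,2]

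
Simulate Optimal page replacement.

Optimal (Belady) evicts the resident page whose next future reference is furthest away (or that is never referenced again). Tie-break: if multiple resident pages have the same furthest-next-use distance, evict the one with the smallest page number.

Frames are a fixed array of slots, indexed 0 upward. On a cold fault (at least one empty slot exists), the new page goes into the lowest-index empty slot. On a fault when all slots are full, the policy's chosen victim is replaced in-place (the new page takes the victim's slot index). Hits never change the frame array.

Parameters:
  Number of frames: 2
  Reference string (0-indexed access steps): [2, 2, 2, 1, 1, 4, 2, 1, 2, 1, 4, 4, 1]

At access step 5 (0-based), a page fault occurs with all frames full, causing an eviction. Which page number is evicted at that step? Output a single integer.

Answer: 1

Derivation:
Step 0: ref 2 -> FAULT, frames=[2,-]
Step 1: ref 2 -> HIT, frames=[2,-]
Step 2: ref 2 -> HIT, frames=[2,-]
Step 3: ref 1 -> FAULT, frames=[2,1]
Step 4: ref 1 -> HIT, frames=[2,1]
Step 5: ref 4 -> FAULT, evict 1, frames=[2,4]
At step 5: evicted page 1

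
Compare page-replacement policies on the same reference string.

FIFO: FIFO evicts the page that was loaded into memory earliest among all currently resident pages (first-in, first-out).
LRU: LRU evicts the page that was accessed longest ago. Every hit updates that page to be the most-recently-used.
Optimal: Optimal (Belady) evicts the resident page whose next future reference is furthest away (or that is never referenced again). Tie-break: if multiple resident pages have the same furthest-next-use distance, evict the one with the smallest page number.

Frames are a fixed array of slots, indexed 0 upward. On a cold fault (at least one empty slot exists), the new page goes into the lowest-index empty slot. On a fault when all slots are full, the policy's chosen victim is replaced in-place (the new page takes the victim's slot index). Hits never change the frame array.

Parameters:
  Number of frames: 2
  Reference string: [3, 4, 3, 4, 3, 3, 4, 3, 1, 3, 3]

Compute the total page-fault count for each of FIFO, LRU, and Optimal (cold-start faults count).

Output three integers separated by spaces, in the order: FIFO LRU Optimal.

--- FIFO ---
  step 0: ref 3 -> FAULT, frames=[3,-] (faults so far: 1)
  step 1: ref 4 -> FAULT, frames=[3,4] (faults so far: 2)
  step 2: ref 3 -> HIT, frames=[3,4] (faults so far: 2)
  step 3: ref 4 -> HIT, frames=[3,4] (faults so far: 2)
  step 4: ref 3 -> HIT, frames=[3,4] (faults so far: 2)
  step 5: ref 3 -> HIT, frames=[3,4] (faults so far: 2)
  step 6: ref 4 -> HIT, frames=[3,4] (faults so far: 2)
  step 7: ref 3 -> HIT, frames=[3,4] (faults so far: 2)
  step 8: ref 1 -> FAULT, evict 3, frames=[1,4] (faults so far: 3)
  step 9: ref 3 -> FAULT, evict 4, frames=[1,3] (faults so far: 4)
  step 10: ref 3 -> HIT, frames=[1,3] (faults so far: 4)
  FIFO total faults: 4
--- LRU ---
  step 0: ref 3 -> FAULT, frames=[3,-] (faults so far: 1)
  step 1: ref 4 -> FAULT, frames=[3,4] (faults so far: 2)
  step 2: ref 3 -> HIT, frames=[3,4] (faults so far: 2)
  step 3: ref 4 -> HIT, frames=[3,4] (faults so far: 2)
  step 4: ref 3 -> HIT, frames=[3,4] (faults so far: 2)
  step 5: ref 3 -> HIT, frames=[3,4] (faults so far: 2)
  step 6: ref 4 -> HIT, frames=[3,4] (faults so far: 2)
  step 7: ref 3 -> HIT, frames=[3,4] (faults so far: 2)
  step 8: ref 1 -> FAULT, evict 4, frames=[3,1] (faults so far: 3)
  step 9: ref 3 -> HIT, frames=[3,1] (faults so far: 3)
  step 10: ref 3 -> HIT, frames=[3,1] (faults so far: 3)
  LRU total faults: 3
--- Optimal ---
  step 0: ref 3 -> FAULT, frames=[3,-] (faults so far: 1)
  step 1: ref 4 -> FAULT, frames=[3,4] (faults so far: 2)
  step 2: ref 3 -> HIT, frames=[3,4] (faults so far: 2)
  step 3: ref 4 -> HIT, frames=[3,4] (faults so far: 2)
  step 4: ref 3 -> HIT, frames=[3,4] (faults so far: 2)
  step 5: ref 3 -> HIT, frames=[3,4] (faults so far: 2)
  step 6: ref 4 -> HIT, frames=[3,4] (faults so far: 2)
  step 7: ref 3 -> HIT, frames=[3,4] (faults so far: 2)
  step 8: ref 1 -> FAULT, evict 4, frames=[3,1] (faults so far: 3)
  step 9: ref 3 -> HIT, frames=[3,1] (faults so far: 3)
  step 10: ref 3 -> HIT, frames=[3,1] (faults so far: 3)
  Optimal total faults: 3

Answer: 4 3 3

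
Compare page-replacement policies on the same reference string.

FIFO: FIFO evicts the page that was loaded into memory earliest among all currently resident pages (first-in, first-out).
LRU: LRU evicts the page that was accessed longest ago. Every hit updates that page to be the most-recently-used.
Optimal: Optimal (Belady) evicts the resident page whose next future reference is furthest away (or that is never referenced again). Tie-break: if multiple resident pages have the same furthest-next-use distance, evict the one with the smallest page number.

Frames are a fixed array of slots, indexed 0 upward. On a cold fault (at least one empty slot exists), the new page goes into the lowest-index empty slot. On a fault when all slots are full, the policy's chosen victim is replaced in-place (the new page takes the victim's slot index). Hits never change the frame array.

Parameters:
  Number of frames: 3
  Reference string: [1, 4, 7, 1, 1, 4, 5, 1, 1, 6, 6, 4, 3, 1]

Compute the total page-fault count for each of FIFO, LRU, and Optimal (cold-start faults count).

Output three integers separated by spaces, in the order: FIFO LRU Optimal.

--- FIFO ---
  step 0: ref 1 -> FAULT, frames=[1,-,-] (faults so far: 1)
  step 1: ref 4 -> FAULT, frames=[1,4,-] (faults so far: 2)
  step 2: ref 7 -> FAULT, frames=[1,4,7] (faults so far: 3)
  step 3: ref 1 -> HIT, frames=[1,4,7] (faults so far: 3)
  step 4: ref 1 -> HIT, frames=[1,4,7] (faults so far: 3)
  step 5: ref 4 -> HIT, frames=[1,4,7] (faults so far: 3)
  step 6: ref 5 -> FAULT, evict 1, frames=[5,4,7] (faults so far: 4)
  step 7: ref 1 -> FAULT, evict 4, frames=[5,1,7] (faults so far: 5)
  step 8: ref 1 -> HIT, frames=[5,1,7] (faults so far: 5)
  step 9: ref 6 -> FAULT, evict 7, frames=[5,1,6] (faults so far: 6)
  step 10: ref 6 -> HIT, frames=[5,1,6] (faults so far: 6)
  step 11: ref 4 -> FAULT, evict 5, frames=[4,1,6] (faults so far: 7)
  step 12: ref 3 -> FAULT, evict 1, frames=[4,3,6] (faults so far: 8)
  step 13: ref 1 -> FAULT, evict 6, frames=[4,3,1] (faults so far: 9)
  FIFO total faults: 9
--- LRU ---
  step 0: ref 1 -> FAULT, frames=[1,-,-] (faults so far: 1)
  step 1: ref 4 -> FAULT, frames=[1,4,-] (faults so far: 2)
  step 2: ref 7 -> FAULT, frames=[1,4,7] (faults so far: 3)
  step 3: ref 1 -> HIT, frames=[1,4,7] (faults so far: 3)
  step 4: ref 1 -> HIT, frames=[1,4,7] (faults so far: 3)
  step 5: ref 4 -> HIT, frames=[1,4,7] (faults so far: 3)
  step 6: ref 5 -> FAULT, evict 7, frames=[1,4,5] (faults so far: 4)
  step 7: ref 1 -> HIT, frames=[1,4,5] (faults so far: 4)
  step 8: ref 1 -> HIT, frames=[1,4,5] (faults so far: 4)
  step 9: ref 6 -> FAULT, evict 4, frames=[1,6,5] (faults so far: 5)
  step 10: ref 6 -> HIT, frames=[1,6,5] (faults so far: 5)
  step 11: ref 4 -> FAULT, evict 5, frames=[1,6,4] (faults so far: 6)
  step 12: ref 3 -> FAULT, evict 1, frames=[3,6,4] (faults so far: 7)
  step 13: ref 1 -> FAULT, evict 6, frames=[3,1,4] (faults so far: 8)
  LRU total faults: 8
--- Optimal ---
  step 0: ref 1 -> FAULT, frames=[1,-,-] (faults so far: 1)
  step 1: ref 4 -> FAULT, frames=[1,4,-] (faults so far: 2)
  step 2: ref 7 -> FAULT, frames=[1,4,7] (faults so far: 3)
  step 3: ref 1 -> HIT, frames=[1,4,7] (faults so far: 3)
  step 4: ref 1 -> HIT, frames=[1,4,7] (faults so far: 3)
  step 5: ref 4 -> HIT, frames=[1,4,7] (faults so far: 3)
  step 6: ref 5 -> FAULT, evict 7, frames=[1,4,5] (faults so far: 4)
  step 7: ref 1 -> HIT, frames=[1,4,5] (faults so far: 4)
  step 8: ref 1 -> HIT, frames=[1,4,5] (faults so far: 4)
  step 9: ref 6 -> FAULT, evict 5, frames=[1,4,6] (faults so far: 5)
  step 10: ref 6 -> HIT, frames=[1,4,6] (faults so far: 5)
  step 11: ref 4 -> HIT, frames=[1,4,6] (faults so far: 5)
  step 12: ref 3 -> FAULT, evict 4, frames=[1,3,6] (faults so far: 6)
  step 13: ref 1 -> HIT, frames=[1,3,6] (faults so far: 6)
  Optimal total faults: 6

Answer: 9 8 6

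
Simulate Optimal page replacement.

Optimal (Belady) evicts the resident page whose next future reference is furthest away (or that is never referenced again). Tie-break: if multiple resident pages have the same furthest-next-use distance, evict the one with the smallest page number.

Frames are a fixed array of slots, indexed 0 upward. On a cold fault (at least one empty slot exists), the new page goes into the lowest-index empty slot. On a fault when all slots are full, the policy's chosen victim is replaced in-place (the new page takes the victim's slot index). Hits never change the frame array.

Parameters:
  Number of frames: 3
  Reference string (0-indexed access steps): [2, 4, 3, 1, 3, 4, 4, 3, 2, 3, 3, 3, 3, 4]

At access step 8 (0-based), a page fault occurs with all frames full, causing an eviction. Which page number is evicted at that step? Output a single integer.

Answer: 1

Derivation:
Step 0: ref 2 -> FAULT, frames=[2,-,-]
Step 1: ref 4 -> FAULT, frames=[2,4,-]
Step 2: ref 3 -> FAULT, frames=[2,4,3]
Step 3: ref 1 -> FAULT, evict 2, frames=[1,4,3]
Step 4: ref 3 -> HIT, frames=[1,4,3]
Step 5: ref 4 -> HIT, frames=[1,4,3]
Step 6: ref 4 -> HIT, frames=[1,4,3]
Step 7: ref 3 -> HIT, frames=[1,4,3]
Step 8: ref 2 -> FAULT, evict 1, frames=[2,4,3]
At step 8: evicted page 1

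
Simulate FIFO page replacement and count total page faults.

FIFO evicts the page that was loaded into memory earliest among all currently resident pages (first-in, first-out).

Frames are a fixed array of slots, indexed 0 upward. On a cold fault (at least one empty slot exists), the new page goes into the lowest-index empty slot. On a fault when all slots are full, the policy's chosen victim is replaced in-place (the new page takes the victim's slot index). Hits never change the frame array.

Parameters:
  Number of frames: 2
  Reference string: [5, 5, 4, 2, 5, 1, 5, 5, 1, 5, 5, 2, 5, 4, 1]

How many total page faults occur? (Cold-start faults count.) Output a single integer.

Answer: 9

Derivation:
Step 0: ref 5 → FAULT, frames=[5,-]
Step 1: ref 5 → HIT, frames=[5,-]
Step 2: ref 4 → FAULT, frames=[5,4]
Step 3: ref 2 → FAULT (evict 5), frames=[2,4]
Step 4: ref 5 → FAULT (evict 4), frames=[2,5]
Step 5: ref 1 → FAULT (evict 2), frames=[1,5]
Step 6: ref 5 → HIT, frames=[1,5]
Step 7: ref 5 → HIT, frames=[1,5]
Step 8: ref 1 → HIT, frames=[1,5]
Step 9: ref 5 → HIT, frames=[1,5]
Step 10: ref 5 → HIT, frames=[1,5]
Step 11: ref 2 → FAULT (evict 5), frames=[1,2]
Step 12: ref 5 → FAULT (evict 1), frames=[5,2]
Step 13: ref 4 → FAULT (evict 2), frames=[5,4]
Step 14: ref 1 → FAULT (evict 5), frames=[1,4]
Total faults: 9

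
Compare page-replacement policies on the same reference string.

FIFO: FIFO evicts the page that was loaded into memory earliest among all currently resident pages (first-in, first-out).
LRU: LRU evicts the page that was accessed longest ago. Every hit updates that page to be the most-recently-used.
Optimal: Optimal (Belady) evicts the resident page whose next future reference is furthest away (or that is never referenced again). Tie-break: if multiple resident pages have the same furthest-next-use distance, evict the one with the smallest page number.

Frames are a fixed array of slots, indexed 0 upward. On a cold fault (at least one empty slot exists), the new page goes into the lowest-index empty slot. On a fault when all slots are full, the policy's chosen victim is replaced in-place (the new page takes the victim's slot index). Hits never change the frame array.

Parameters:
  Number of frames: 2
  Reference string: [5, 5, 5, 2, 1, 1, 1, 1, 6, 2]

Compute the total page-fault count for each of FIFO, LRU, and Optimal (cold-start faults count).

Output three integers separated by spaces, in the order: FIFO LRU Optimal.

--- FIFO ---
  step 0: ref 5 -> FAULT, frames=[5,-] (faults so far: 1)
  step 1: ref 5 -> HIT, frames=[5,-] (faults so far: 1)
  step 2: ref 5 -> HIT, frames=[5,-] (faults so far: 1)
  step 3: ref 2 -> FAULT, frames=[5,2] (faults so far: 2)
  step 4: ref 1 -> FAULT, evict 5, frames=[1,2] (faults so far: 3)
  step 5: ref 1 -> HIT, frames=[1,2] (faults so far: 3)
  step 6: ref 1 -> HIT, frames=[1,2] (faults so far: 3)
  step 7: ref 1 -> HIT, frames=[1,2] (faults so far: 3)
  step 8: ref 6 -> FAULT, evict 2, frames=[1,6] (faults so far: 4)
  step 9: ref 2 -> FAULT, evict 1, frames=[2,6] (faults so far: 5)
  FIFO total faults: 5
--- LRU ---
  step 0: ref 5 -> FAULT, frames=[5,-] (faults so far: 1)
  step 1: ref 5 -> HIT, frames=[5,-] (faults so far: 1)
  step 2: ref 5 -> HIT, frames=[5,-] (faults so far: 1)
  step 3: ref 2 -> FAULT, frames=[5,2] (faults so far: 2)
  step 4: ref 1 -> FAULT, evict 5, frames=[1,2] (faults so far: 3)
  step 5: ref 1 -> HIT, frames=[1,2] (faults so far: 3)
  step 6: ref 1 -> HIT, frames=[1,2] (faults so far: 3)
  step 7: ref 1 -> HIT, frames=[1,2] (faults so far: 3)
  step 8: ref 6 -> FAULT, evict 2, frames=[1,6] (faults so far: 4)
  step 9: ref 2 -> FAULT, evict 1, frames=[2,6] (faults so far: 5)
  LRU total faults: 5
--- Optimal ---
  step 0: ref 5 -> FAULT, frames=[5,-] (faults so far: 1)
  step 1: ref 5 -> HIT, frames=[5,-] (faults so far: 1)
  step 2: ref 5 -> HIT, frames=[5,-] (faults so far: 1)
  step 3: ref 2 -> FAULT, frames=[5,2] (faults so far: 2)
  step 4: ref 1 -> FAULT, evict 5, frames=[1,2] (faults so far: 3)
  step 5: ref 1 -> HIT, frames=[1,2] (faults so far: 3)
  step 6: ref 1 -> HIT, frames=[1,2] (faults so far: 3)
  step 7: ref 1 -> HIT, frames=[1,2] (faults so far: 3)
  step 8: ref 6 -> FAULT, evict 1, frames=[6,2] (faults so far: 4)
  step 9: ref 2 -> HIT, frames=[6,2] (faults so far: 4)
  Optimal total faults: 4

Answer: 5 5 4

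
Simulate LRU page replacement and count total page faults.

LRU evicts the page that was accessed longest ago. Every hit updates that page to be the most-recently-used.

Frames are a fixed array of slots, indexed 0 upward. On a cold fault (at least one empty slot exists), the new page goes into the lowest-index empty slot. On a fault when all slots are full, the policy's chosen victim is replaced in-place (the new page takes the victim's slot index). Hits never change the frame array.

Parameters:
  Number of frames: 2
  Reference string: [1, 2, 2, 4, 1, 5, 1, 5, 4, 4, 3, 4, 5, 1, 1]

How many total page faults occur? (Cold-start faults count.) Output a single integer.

Step 0: ref 1 → FAULT, frames=[1,-]
Step 1: ref 2 → FAULT, frames=[1,2]
Step 2: ref 2 → HIT, frames=[1,2]
Step 3: ref 4 → FAULT (evict 1), frames=[4,2]
Step 4: ref 1 → FAULT (evict 2), frames=[4,1]
Step 5: ref 5 → FAULT (evict 4), frames=[5,1]
Step 6: ref 1 → HIT, frames=[5,1]
Step 7: ref 5 → HIT, frames=[5,1]
Step 8: ref 4 → FAULT (evict 1), frames=[5,4]
Step 9: ref 4 → HIT, frames=[5,4]
Step 10: ref 3 → FAULT (evict 5), frames=[3,4]
Step 11: ref 4 → HIT, frames=[3,4]
Step 12: ref 5 → FAULT (evict 3), frames=[5,4]
Step 13: ref 1 → FAULT (evict 4), frames=[5,1]
Step 14: ref 1 → HIT, frames=[5,1]
Total faults: 9

Answer: 9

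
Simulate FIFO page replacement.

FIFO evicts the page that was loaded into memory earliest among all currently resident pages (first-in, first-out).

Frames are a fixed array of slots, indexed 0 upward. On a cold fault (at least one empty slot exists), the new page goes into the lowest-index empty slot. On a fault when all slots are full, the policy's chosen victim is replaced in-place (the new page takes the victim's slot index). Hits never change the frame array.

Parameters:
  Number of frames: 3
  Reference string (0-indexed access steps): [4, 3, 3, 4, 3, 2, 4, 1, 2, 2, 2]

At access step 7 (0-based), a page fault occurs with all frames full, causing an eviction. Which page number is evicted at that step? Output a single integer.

Step 0: ref 4 -> FAULT, frames=[4,-,-]
Step 1: ref 3 -> FAULT, frames=[4,3,-]
Step 2: ref 3 -> HIT, frames=[4,3,-]
Step 3: ref 4 -> HIT, frames=[4,3,-]
Step 4: ref 3 -> HIT, frames=[4,3,-]
Step 5: ref 2 -> FAULT, frames=[4,3,2]
Step 6: ref 4 -> HIT, frames=[4,3,2]
Step 7: ref 1 -> FAULT, evict 4, frames=[1,3,2]
At step 7: evicted page 4

Answer: 4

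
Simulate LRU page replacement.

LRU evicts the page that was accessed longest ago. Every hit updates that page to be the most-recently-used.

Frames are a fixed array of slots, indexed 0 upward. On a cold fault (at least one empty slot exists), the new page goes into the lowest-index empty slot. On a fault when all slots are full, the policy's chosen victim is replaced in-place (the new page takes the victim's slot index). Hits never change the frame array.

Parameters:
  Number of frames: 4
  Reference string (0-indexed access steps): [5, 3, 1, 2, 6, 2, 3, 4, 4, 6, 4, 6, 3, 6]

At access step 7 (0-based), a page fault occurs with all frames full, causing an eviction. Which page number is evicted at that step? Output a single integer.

Step 0: ref 5 -> FAULT, frames=[5,-,-,-]
Step 1: ref 3 -> FAULT, frames=[5,3,-,-]
Step 2: ref 1 -> FAULT, frames=[5,3,1,-]
Step 3: ref 2 -> FAULT, frames=[5,3,1,2]
Step 4: ref 6 -> FAULT, evict 5, frames=[6,3,1,2]
Step 5: ref 2 -> HIT, frames=[6,3,1,2]
Step 6: ref 3 -> HIT, frames=[6,3,1,2]
Step 7: ref 4 -> FAULT, evict 1, frames=[6,3,4,2]
At step 7: evicted page 1

Answer: 1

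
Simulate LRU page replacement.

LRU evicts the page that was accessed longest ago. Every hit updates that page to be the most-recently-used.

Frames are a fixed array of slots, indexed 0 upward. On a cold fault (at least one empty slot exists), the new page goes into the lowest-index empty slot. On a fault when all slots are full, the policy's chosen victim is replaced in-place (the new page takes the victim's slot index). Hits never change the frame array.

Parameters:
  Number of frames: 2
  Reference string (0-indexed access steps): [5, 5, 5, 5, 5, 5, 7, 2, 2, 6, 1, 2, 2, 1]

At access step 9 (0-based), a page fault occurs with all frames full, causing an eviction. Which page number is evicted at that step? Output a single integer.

Step 0: ref 5 -> FAULT, frames=[5,-]
Step 1: ref 5 -> HIT, frames=[5,-]
Step 2: ref 5 -> HIT, frames=[5,-]
Step 3: ref 5 -> HIT, frames=[5,-]
Step 4: ref 5 -> HIT, frames=[5,-]
Step 5: ref 5 -> HIT, frames=[5,-]
Step 6: ref 7 -> FAULT, frames=[5,7]
Step 7: ref 2 -> FAULT, evict 5, frames=[2,7]
Step 8: ref 2 -> HIT, frames=[2,7]
Step 9: ref 6 -> FAULT, evict 7, frames=[2,6]
At step 9: evicted page 7

Answer: 7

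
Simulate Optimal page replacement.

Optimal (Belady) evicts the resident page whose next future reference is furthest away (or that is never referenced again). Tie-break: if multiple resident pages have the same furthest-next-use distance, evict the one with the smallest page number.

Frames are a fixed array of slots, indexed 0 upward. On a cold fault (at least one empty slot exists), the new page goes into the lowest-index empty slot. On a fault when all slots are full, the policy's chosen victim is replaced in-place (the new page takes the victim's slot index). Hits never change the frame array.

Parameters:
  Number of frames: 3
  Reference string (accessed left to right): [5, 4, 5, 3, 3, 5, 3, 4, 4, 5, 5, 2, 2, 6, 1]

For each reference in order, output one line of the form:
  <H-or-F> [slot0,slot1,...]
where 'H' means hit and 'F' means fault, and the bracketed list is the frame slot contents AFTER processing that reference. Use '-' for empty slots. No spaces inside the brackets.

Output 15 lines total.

F [5,-,-]
F [5,4,-]
H [5,4,-]
F [5,4,3]
H [5,4,3]
H [5,4,3]
H [5,4,3]
H [5,4,3]
H [5,4,3]
H [5,4,3]
H [5,4,3]
F [5,4,2]
H [5,4,2]
F [5,4,6]
F [5,1,6]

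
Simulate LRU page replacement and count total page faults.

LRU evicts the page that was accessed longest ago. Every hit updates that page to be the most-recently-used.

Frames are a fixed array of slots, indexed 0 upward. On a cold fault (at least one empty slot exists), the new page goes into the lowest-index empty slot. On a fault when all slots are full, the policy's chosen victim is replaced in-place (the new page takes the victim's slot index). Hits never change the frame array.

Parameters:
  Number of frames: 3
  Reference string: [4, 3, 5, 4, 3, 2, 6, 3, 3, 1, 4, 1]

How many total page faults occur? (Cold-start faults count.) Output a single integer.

Step 0: ref 4 → FAULT, frames=[4,-,-]
Step 1: ref 3 → FAULT, frames=[4,3,-]
Step 2: ref 5 → FAULT, frames=[4,3,5]
Step 3: ref 4 → HIT, frames=[4,3,5]
Step 4: ref 3 → HIT, frames=[4,3,5]
Step 5: ref 2 → FAULT (evict 5), frames=[4,3,2]
Step 6: ref 6 → FAULT (evict 4), frames=[6,3,2]
Step 7: ref 3 → HIT, frames=[6,3,2]
Step 8: ref 3 → HIT, frames=[6,3,2]
Step 9: ref 1 → FAULT (evict 2), frames=[6,3,1]
Step 10: ref 4 → FAULT (evict 6), frames=[4,3,1]
Step 11: ref 1 → HIT, frames=[4,3,1]
Total faults: 7

Answer: 7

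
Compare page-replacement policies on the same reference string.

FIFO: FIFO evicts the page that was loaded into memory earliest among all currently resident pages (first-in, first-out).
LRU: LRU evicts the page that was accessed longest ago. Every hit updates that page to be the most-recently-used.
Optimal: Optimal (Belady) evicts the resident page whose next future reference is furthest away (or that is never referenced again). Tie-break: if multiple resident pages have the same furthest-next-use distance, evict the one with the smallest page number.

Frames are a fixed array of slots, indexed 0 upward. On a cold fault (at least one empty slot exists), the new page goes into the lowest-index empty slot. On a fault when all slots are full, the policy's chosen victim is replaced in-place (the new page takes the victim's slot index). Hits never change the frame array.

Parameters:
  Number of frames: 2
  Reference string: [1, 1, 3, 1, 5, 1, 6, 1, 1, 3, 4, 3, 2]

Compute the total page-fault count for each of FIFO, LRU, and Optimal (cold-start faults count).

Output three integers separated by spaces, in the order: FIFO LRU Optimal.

Answer: 8 7 7

Derivation:
--- FIFO ---
  step 0: ref 1 -> FAULT, frames=[1,-] (faults so far: 1)
  step 1: ref 1 -> HIT, frames=[1,-] (faults so far: 1)
  step 2: ref 3 -> FAULT, frames=[1,3] (faults so far: 2)
  step 3: ref 1 -> HIT, frames=[1,3] (faults so far: 2)
  step 4: ref 5 -> FAULT, evict 1, frames=[5,3] (faults so far: 3)
  step 5: ref 1 -> FAULT, evict 3, frames=[5,1] (faults so far: 4)
  step 6: ref 6 -> FAULT, evict 5, frames=[6,1] (faults so far: 5)
  step 7: ref 1 -> HIT, frames=[6,1] (faults so far: 5)
  step 8: ref 1 -> HIT, frames=[6,1] (faults so far: 5)
  step 9: ref 3 -> FAULT, evict 1, frames=[6,3] (faults so far: 6)
  step 10: ref 4 -> FAULT, evict 6, frames=[4,3] (faults so far: 7)
  step 11: ref 3 -> HIT, frames=[4,3] (faults so far: 7)
  step 12: ref 2 -> FAULT, evict 3, frames=[4,2] (faults so far: 8)
  FIFO total faults: 8
--- LRU ---
  step 0: ref 1 -> FAULT, frames=[1,-] (faults so far: 1)
  step 1: ref 1 -> HIT, frames=[1,-] (faults so far: 1)
  step 2: ref 3 -> FAULT, frames=[1,3] (faults so far: 2)
  step 3: ref 1 -> HIT, frames=[1,3] (faults so far: 2)
  step 4: ref 5 -> FAULT, evict 3, frames=[1,5] (faults so far: 3)
  step 5: ref 1 -> HIT, frames=[1,5] (faults so far: 3)
  step 6: ref 6 -> FAULT, evict 5, frames=[1,6] (faults so far: 4)
  step 7: ref 1 -> HIT, frames=[1,6] (faults so far: 4)
  step 8: ref 1 -> HIT, frames=[1,6] (faults so far: 4)
  step 9: ref 3 -> FAULT, evict 6, frames=[1,3] (faults so far: 5)
  step 10: ref 4 -> FAULT, evict 1, frames=[4,3] (faults so far: 6)
  step 11: ref 3 -> HIT, frames=[4,3] (faults so far: 6)
  step 12: ref 2 -> FAULT, evict 4, frames=[2,3] (faults so far: 7)
  LRU total faults: 7
--- Optimal ---
  step 0: ref 1 -> FAULT, frames=[1,-] (faults so far: 1)
  step 1: ref 1 -> HIT, frames=[1,-] (faults so far: 1)
  step 2: ref 3 -> FAULT, frames=[1,3] (faults so far: 2)
  step 3: ref 1 -> HIT, frames=[1,3] (faults so far: 2)
  step 4: ref 5 -> FAULT, evict 3, frames=[1,5] (faults so far: 3)
  step 5: ref 1 -> HIT, frames=[1,5] (faults so far: 3)
  step 6: ref 6 -> FAULT, evict 5, frames=[1,6] (faults so far: 4)
  step 7: ref 1 -> HIT, frames=[1,6] (faults so far: 4)
  step 8: ref 1 -> HIT, frames=[1,6] (faults so far: 4)
  step 9: ref 3 -> FAULT, evict 1, frames=[3,6] (faults so far: 5)
  step 10: ref 4 -> FAULT, evict 6, frames=[3,4] (faults so far: 6)
  step 11: ref 3 -> HIT, frames=[3,4] (faults so far: 6)
  step 12: ref 2 -> FAULT, evict 3, frames=[2,4] (faults so far: 7)
  Optimal total faults: 7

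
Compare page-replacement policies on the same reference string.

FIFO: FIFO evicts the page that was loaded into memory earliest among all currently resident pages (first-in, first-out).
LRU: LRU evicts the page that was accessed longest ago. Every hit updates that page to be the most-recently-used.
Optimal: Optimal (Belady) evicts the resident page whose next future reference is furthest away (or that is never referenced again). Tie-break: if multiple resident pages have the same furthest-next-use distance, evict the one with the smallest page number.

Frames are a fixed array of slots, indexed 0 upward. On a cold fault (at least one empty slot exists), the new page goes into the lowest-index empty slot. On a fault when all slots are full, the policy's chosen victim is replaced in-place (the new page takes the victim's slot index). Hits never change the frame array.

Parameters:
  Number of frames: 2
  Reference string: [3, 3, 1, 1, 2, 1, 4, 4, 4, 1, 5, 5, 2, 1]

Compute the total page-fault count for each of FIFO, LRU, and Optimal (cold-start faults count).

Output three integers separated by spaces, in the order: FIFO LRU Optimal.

--- FIFO ---
  step 0: ref 3 -> FAULT, frames=[3,-] (faults so far: 1)
  step 1: ref 3 -> HIT, frames=[3,-] (faults so far: 1)
  step 2: ref 1 -> FAULT, frames=[3,1] (faults so far: 2)
  step 3: ref 1 -> HIT, frames=[3,1] (faults so far: 2)
  step 4: ref 2 -> FAULT, evict 3, frames=[2,1] (faults so far: 3)
  step 5: ref 1 -> HIT, frames=[2,1] (faults so far: 3)
  step 6: ref 4 -> FAULT, evict 1, frames=[2,4] (faults so far: 4)
  step 7: ref 4 -> HIT, frames=[2,4] (faults so far: 4)
  step 8: ref 4 -> HIT, frames=[2,4] (faults so far: 4)
  step 9: ref 1 -> FAULT, evict 2, frames=[1,4] (faults so far: 5)
  step 10: ref 5 -> FAULT, evict 4, frames=[1,5] (faults so far: 6)
  step 11: ref 5 -> HIT, frames=[1,5] (faults so far: 6)
  step 12: ref 2 -> FAULT, evict 1, frames=[2,5] (faults so far: 7)
  step 13: ref 1 -> FAULT, evict 5, frames=[2,1] (faults so far: 8)
  FIFO total faults: 8
--- LRU ---
  step 0: ref 3 -> FAULT, frames=[3,-] (faults so far: 1)
  step 1: ref 3 -> HIT, frames=[3,-] (faults so far: 1)
  step 2: ref 1 -> FAULT, frames=[3,1] (faults so far: 2)
  step 3: ref 1 -> HIT, frames=[3,1] (faults so far: 2)
  step 4: ref 2 -> FAULT, evict 3, frames=[2,1] (faults so far: 3)
  step 5: ref 1 -> HIT, frames=[2,1] (faults so far: 3)
  step 6: ref 4 -> FAULT, evict 2, frames=[4,1] (faults so far: 4)
  step 7: ref 4 -> HIT, frames=[4,1] (faults so far: 4)
  step 8: ref 4 -> HIT, frames=[4,1] (faults so far: 4)
  step 9: ref 1 -> HIT, frames=[4,1] (faults so far: 4)
  step 10: ref 5 -> FAULT, evict 4, frames=[5,1] (faults so far: 5)
  step 11: ref 5 -> HIT, frames=[5,1] (faults so far: 5)
  step 12: ref 2 -> FAULT, evict 1, frames=[5,2] (faults so far: 6)
  step 13: ref 1 -> FAULT, evict 5, frames=[1,2] (faults so far: 7)
  LRU total faults: 7
--- Optimal ---
  step 0: ref 3 -> FAULT, frames=[3,-] (faults so far: 1)
  step 1: ref 3 -> HIT, frames=[3,-] (faults so far: 1)
  step 2: ref 1 -> FAULT, frames=[3,1] (faults so far: 2)
  step 3: ref 1 -> HIT, frames=[3,1] (faults so far: 2)
  step 4: ref 2 -> FAULT, evict 3, frames=[2,1] (faults so far: 3)
  step 5: ref 1 -> HIT, frames=[2,1] (faults so far: 3)
  step 6: ref 4 -> FAULT, evict 2, frames=[4,1] (faults so far: 4)
  step 7: ref 4 -> HIT, frames=[4,1] (faults so far: 4)
  step 8: ref 4 -> HIT, frames=[4,1] (faults so far: 4)
  step 9: ref 1 -> HIT, frames=[4,1] (faults so far: 4)
  step 10: ref 5 -> FAULT, evict 4, frames=[5,1] (faults so far: 5)
  step 11: ref 5 -> HIT, frames=[5,1] (faults so far: 5)
  step 12: ref 2 -> FAULT, evict 5, frames=[2,1] (faults so far: 6)
  step 13: ref 1 -> HIT, frames=[2,1] (faults so far: 6)
  Optimal total faults: 6

Answer: 8 7 6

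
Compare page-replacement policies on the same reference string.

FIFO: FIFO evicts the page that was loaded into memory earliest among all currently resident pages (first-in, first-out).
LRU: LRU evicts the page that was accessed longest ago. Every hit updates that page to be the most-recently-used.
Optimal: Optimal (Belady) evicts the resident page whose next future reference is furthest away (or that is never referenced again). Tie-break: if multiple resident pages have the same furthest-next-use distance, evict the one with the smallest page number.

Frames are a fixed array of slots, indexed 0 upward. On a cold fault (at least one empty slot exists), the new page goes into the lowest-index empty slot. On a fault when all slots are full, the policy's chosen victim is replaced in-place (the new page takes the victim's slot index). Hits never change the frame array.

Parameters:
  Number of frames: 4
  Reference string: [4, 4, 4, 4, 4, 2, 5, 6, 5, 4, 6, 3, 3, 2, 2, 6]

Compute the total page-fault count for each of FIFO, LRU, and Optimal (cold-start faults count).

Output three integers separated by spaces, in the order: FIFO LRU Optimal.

Answer: 5 6 5

Derivation:
--- FIFO ---
  step 0: ref 4 -> FAULT, frames=[4,-,-,-] (faults so far: 1)
  step 1: ref 4 -> HIT, frames=[4,-,-,-] (faults so far: 1)
  step 2: ref 4 -> HIT, frames=[4,-,-,-] (faults so far: 1)
  step 3: ref 4 -> HIT, frames=[4,-,-,-] (faults so far: 1)
  step 4: ref 4 -> HIT, frames=[4,-,-,-] (faults so far: 1)
  step 5: ref 2 -> FAULT, frames=[4,2,-,-] (faults so far: 2)
  step 6: ref 5 -> FAULT, frames=[4,2,5,-] (faults so far: 3)
  step 7: ref 6 -> FAULT, frames=[4,2,5,6] (faults so far: 4)
  step 8: ref 5 -> HIT, frames=[4,2,5,6] (faults so far: 4)
  step 9: ref 4 -> HIT, frames=[4,2,5,6] (faults so far: 4)
  step 10: ref 6 -> HIT, frames=[4,2,5,6] (faults so far: 4)
  step 11: ref 3 -> FAULT, evict 4, frames=[3,2,5,6] (faults so far: 5)
  step 12: ref 3 -> HIT, frames=[3,2,5,6] (faults so far: 5)
  step 13: ref 2 -> HIT, frames=[3,2,5,6] (faults so far: 5)
  step 14: ref 2 -> HIT, frames=[3,2,5,6] (faults so far: 5)
  step 15: ref 6 -> HIT, frames=[3,2,5,6] (faults so far: 5)
  FIFO total faults: 5
--- LRU ---
  step 0: ref 4 -> FAULT, frames=[4,-,-,-] (faults so far: 1)
  step 1: ref 4 -> HIT, frames=[4,-,-,-] (faults so far: 1)
  step 2: ref 4 -> HIT, frames=[4,-,-,-] (faults so far: 1)
  step 3: ref 4 -> HIT, frames=[4,-,-,-] (faults so far: 1)
  step 4: ref 4 -> HIT, frames=[4,-,-,-] (faults so far: 1)
  step 5: ref 2 -> FAULT, frames=[4,2,-,-] (faults so far: 2)
  step 6: ref 5 -> FAULT, frames=[4,2,5,-] (faults so far: 3)
  step 7: ref 6 -> FAULT, frames=[4,2,5,6] (faults so far: 4)
  step 8: ref 5 -> HIT, frames=[4,2,5,6] (faults so far: 4)
  step 9: ref 4 -> HIT, frames=[4,2,5,6] (faults so far: 4)
  step 10: ref 6 -> HIT, frames=[4,2,5,6] (faults so far: 4)
  step 11: ref 3 -> FAULT, evict 2, frames=[4,3,5,6] (faults so far: 5)
  step 12: ref 3 -> HIT, frames=[4,3,5,6] (faults so far: 5)
  step 13: ref 2 -> FAULT, evict 5, frames=[4,3,2,6] (faults so far: 6)
  step 14: ref 2 -> HIT, frames=[4,3,2,6] (faults so far: 6)
  step 15: ref 6 -> HIT, frames=[4,3,2,6] (faults so far: 6)
  LRU total faults: 6
--- Optimal ---
  step 0: ref 4 -> FAULT, frames=[4,-,-,-] (faults so far: 1)
  step 1: ref 4 -> HIT, frames=[4,-,-,-] (faults so far: 1)
  step 2: ref 4 -> HIT, frames=[4,-,-,-] (faults so far: 1)
  step 3: ref 4 -> HIT, frames=[4,-,-,-] (faults so far: 1)
  step 4: ref 4 -> HIT, frames=[4,-,-,-] (faults so far: 1)
  step 5: ref 2 -> FAULT, frames=[4,2,-,-] (faults so far: 2)
  step 6: ref 5 -> FAULT, frames=[4,2,5,-] (faults so far: 3)
  step 7: ref 6 -> FAULT, frames=[4,2,5,6] (faults so far: 4)
  step 8: ref 5 -> HIT, frames=[4,2,5,6] (faults so far: 4)
  step 9: ref 4 -> HIT, frames=[4,2,5,6] (faults so far: 4)
  step 10: ref 6 -> HIT, frames=[4,2,5,6] (faults so far: 4)
  step 11: ref 3 -> FAULT, evict 4, frames=[3,2,5,6] (faults so far: 5)
  step 12: ref 3 -> HIT, frames=[3,2,5,6] (faults so far: 5)
  step 13: ref 2 -> HIT, frames=[3,2,5,6] (faults so far: 5)
  step 14: ref 2 -> HIT, frames=[3,2,5,6] (faults so far: 5)
  step 15: ref 6 -> HIT, frames=[3,2,5,6] (faults so far: 5)
  Optimal total faults: 5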